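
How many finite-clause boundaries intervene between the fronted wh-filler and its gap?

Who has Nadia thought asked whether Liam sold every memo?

1

"who" is extracted from the subject of "asked".
Boundaries crossed, outermost first: [Ø] — 1 in total.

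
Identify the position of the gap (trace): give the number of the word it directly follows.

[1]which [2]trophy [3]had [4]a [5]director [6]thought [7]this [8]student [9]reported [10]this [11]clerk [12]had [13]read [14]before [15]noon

The displaced element is "which trophy" (word 2).
It is linked across 2 clause boundaries (Ø → Ø).
It functions as the direct object of "read", so the gap sits immediately after word 13 ("read").
Base order: A director had thought this student reported this clerk had read which trophy before noon.

13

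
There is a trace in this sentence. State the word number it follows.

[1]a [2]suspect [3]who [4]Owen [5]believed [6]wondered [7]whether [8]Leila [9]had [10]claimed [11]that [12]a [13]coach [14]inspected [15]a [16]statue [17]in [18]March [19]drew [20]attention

5

The displaced element is "a suspect" (word 2).
It is linked across 1 clause boundary (Ø).
It functions as the subject of "wondered", so the gap sits immediately after word 5 ("believed").
Base order: Owen believed that a suspect wondered whether Leila had claimed that a coach inspected a statue in March.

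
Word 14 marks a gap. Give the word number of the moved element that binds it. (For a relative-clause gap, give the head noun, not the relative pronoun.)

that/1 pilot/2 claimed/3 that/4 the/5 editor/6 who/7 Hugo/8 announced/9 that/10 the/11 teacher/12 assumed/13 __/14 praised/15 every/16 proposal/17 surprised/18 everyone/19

The gap at 14 is the subject of "praised", inside a relative clause.
The relative pronoun is "who" (word 7); it is bound by the head noun immediately before it.
Its filler is the head noun "editor", at word 6.

6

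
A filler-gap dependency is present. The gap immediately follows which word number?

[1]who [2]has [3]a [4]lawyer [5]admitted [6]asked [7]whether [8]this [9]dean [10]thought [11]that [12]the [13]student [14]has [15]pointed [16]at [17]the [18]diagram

5

The displaced element is "who" (word 1).
It is linked across 1 clause boundary (Ø).
It functions as the subject of "asked", so the gap sits immediately after word 5 ("admitted").
Base order: A lawyer has admitted who asked whether this dean thought that the student has pointed at the diagram.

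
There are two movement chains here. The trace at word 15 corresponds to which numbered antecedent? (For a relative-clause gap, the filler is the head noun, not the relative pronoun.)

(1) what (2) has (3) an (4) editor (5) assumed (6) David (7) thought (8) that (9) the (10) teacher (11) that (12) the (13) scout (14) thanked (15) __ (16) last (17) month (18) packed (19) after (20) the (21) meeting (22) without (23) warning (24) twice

10

The marked gap is inside the relative clause, the direct object of "thanked".
Its filler is the head noun "teacher" (via "that"), at word 10.
(The other dependency links word 1 to a gap after word 18.)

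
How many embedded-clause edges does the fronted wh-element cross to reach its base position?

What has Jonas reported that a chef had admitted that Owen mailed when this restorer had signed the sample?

"what" is extracted from the object of "mailed".
Boundaries crossed, outermost first: [that], [that] — 2 in total.

2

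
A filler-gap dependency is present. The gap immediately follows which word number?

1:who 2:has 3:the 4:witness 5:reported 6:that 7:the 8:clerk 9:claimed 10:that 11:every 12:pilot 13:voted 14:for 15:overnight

The displaced element is "who" (word 1).
It is linked across 2 clause boundaries (that → that).
It functions as the object of the preposition "for" of "voted", so the gap sits immediately after word 14 ("for").
Base order: The witness has reported that the clerk claimed that every pilot voted for who overnight.

14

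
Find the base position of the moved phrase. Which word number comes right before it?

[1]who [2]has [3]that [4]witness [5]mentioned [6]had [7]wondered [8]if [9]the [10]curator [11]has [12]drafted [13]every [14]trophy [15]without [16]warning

The displaced element is "who" (word 1).
It is linked across 1 clause boundary (Ø).
It functions as the subject of "wondered", so the gap sits immediately after word 5 ("mentioned").
Base order: That witness has mentioned that who had wondered if the curator has drafted every trophy without warning.

5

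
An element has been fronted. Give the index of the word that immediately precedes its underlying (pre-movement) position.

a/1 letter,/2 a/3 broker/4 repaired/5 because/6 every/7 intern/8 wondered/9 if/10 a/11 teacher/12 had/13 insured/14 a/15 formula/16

The displaced element is "a letter" (word 2).
It functions as the direct object of "repaired", so the gap sits immediately after word 5 ("repaired").
Base order: A broker repaired a letter because every intern wondered if a teacher had insured a formula.

5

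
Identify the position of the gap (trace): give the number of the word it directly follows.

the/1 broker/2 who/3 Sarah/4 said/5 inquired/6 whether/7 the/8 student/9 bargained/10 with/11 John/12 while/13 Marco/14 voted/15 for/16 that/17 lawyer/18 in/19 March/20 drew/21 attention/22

The displaced element is "the broker" (word 2).
It is linked across 1 clause boundary (Ø).
It functions as the subject of "inquired", so the gap sits immediately after word 5 ("said").
Base order: Sarah said the broker inquired whether the student bargained with John while Marco voted for that lawyer in March.

5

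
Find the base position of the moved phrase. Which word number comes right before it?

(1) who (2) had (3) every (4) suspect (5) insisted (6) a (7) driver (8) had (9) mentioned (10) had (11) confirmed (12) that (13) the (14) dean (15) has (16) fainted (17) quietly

9

The displaced element is "who" (word 1).
It is linked across 2 clause boundaries (Ø → Ø).
It functions as the subject of "confirmed", so the gap sits immediately after word 9 ("mentioned").
Base order: Every suspect had insisted a driver had mentioned who had confirmed that the dean has fainted quietly.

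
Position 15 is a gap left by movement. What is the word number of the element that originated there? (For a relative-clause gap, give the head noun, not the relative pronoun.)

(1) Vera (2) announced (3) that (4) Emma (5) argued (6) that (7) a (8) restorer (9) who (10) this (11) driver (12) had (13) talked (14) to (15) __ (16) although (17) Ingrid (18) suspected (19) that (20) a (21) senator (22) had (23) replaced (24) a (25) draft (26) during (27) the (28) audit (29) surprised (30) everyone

The gap at 15 is the prepositional object of "talked", inside a relative clause.
The relative pronoun is "who" (word 9); it is bound by the head noun immediately before it.
Its filler is the head noun "restorer", at word 8.

8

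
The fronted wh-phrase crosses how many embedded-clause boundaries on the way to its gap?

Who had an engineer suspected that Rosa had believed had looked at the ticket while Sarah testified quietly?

"who" is extracted from the subject of "looked".
Boundaries crossed, outermost first: [that], [Ø] — 2 in total.

2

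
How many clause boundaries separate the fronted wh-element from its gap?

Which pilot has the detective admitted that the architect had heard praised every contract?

2

"which pilot" is extracted from the subject of "praised".
Boundaries crossed, outermost first: [that], [Ø] — 2 in total.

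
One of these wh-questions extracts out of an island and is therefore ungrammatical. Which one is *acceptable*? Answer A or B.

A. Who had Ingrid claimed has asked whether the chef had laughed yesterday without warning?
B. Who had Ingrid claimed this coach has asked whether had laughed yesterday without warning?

In B, the wh-phrase is extracted from inside a wh-island (introduced by "whether"), which blocks movement.
In A, the extraction path crosses only that-complement boundaries, which are transparent.
So A is grammatical.

A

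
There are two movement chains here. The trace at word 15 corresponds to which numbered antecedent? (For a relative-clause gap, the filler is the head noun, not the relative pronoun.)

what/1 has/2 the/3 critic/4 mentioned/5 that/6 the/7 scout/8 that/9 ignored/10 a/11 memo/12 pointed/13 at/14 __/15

1

The marked gap is the object of the preposition "at" of "pointed".
Its filler is the fronted wh-phrase "what", at word 1.
(The other dependency links word 8 to a gap after word 9.)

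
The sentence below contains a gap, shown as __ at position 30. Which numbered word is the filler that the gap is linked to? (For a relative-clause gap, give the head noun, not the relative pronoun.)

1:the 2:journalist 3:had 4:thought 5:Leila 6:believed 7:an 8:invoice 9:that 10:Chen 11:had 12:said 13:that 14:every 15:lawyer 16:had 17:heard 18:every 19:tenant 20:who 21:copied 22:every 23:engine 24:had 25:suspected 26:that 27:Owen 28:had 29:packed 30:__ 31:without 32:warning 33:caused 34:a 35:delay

8

The gap at 30 is the object of "packed", inside a relative clause.
The relative pronoun is "that" (word 9); it is bound by the head noun immediately before it.
Its filler is the head noun "invoice", at word 8.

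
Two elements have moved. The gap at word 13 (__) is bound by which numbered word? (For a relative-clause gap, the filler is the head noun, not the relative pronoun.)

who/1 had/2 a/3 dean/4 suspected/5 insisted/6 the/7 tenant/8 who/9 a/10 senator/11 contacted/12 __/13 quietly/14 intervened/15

The marked gap is inside the relative clause, the direct object of "contacted".
Its filler is the head noun "tenant" (via "who"), at word 8.
(The other dependency links word 1 to a gap after word 5.)

8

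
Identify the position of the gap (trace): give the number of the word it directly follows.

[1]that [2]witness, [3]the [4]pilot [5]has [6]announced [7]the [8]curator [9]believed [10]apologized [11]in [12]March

The displaced element is "that witness" (word 2).
It is linked across 2 clause boundaries (Ø → Ø).
It functions as the subject of "apologized", so the gap sits immediately after word 9 ("believed").
Base order: The pilot has announced the curator believed that witness apologized in March.

9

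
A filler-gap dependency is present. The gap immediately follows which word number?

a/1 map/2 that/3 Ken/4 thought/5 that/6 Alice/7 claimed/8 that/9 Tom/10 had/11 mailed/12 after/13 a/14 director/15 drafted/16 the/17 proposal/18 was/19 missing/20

12

The displaced element is "a map" (word 2).
It is linked across 2 clause boundaries (that → that).
It functions as the direct object of "mailed", so the gap sits immediately after word 12 ("mailed").
Base order: Ken thought that Alice claimed that Tom had mailed a map after a director drafted the proposal.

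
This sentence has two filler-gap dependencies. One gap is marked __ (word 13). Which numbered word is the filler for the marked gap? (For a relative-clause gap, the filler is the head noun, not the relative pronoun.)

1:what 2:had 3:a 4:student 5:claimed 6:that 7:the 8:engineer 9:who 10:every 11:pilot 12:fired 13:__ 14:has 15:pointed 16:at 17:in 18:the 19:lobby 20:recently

The marked gap is inside the relative clause, the direct object of "fired".
Its filler is the head noun "engineer" (via "who"), at word 8.
(The other dependency links word 1 to a gap after word 16.)

8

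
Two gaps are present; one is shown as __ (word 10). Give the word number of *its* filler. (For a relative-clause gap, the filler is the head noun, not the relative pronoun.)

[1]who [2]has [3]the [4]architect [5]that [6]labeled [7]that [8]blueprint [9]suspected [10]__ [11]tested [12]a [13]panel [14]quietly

The marked gap is the subject of "tested".
Its filler is the fronted wh-phrase "who", at word 1.
(The other dependency links word 4 to a gap after word 5.)

1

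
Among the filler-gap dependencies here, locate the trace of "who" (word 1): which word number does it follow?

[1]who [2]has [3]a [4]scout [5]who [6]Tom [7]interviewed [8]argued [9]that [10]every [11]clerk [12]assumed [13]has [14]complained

The displaced element is "who" (word 1).
It is linked across 2 clause boundaries (that → Ø).
It functions as the subject of "complained", so the gap sits immediately after word 12 ("assumed").
Base order: A scout who Tom interviewed has argued that every clerk assumed who has complained.

12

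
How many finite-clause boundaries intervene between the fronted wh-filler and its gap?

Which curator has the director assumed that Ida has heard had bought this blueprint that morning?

"which curator" is extracted from the subject of "bought".
Boundaries crossed, outermost first: [that], [Ø] — 2 in total.

2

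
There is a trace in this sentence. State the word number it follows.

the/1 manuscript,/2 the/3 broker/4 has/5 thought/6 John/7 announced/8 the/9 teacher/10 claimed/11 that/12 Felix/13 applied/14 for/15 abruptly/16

The displaced element is "the manuscript" (word 2).
It is linked across 3 clause boundaries (Ø → Ø → that).
It functions as the object of the preposition "for" of "applied", so the gap sits immediately after word 15 ("for").
Base order: The broker has thought John announced the teacher claimed that Felix applied for the manuscript abruptly.

15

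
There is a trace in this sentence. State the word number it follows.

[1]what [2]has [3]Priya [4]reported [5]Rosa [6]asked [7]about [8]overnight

7

The displaced element is "what" (word 1).
It is linked across 1 clause boundary (Ø).
It functions as the object of the preposition "about" of "asked", so the gap sits immediately after word 7 ("about").
Base order: Priya has reported Rosa asked about what overnight.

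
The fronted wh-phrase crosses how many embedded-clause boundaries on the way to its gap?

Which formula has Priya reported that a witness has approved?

1

"which formula" is extracted from the object of "approved".
Boundaries crossed, outermost first: [that] — 1 in total.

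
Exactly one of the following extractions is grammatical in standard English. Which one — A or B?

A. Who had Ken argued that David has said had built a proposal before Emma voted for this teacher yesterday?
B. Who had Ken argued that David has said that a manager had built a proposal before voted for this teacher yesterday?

In B, the wh-phrase is extracted from inside an adjunct island (introduced by "before"), which blocks movement.
In A, the extraction path crosses only that-complement boundaries, which are transparent.
So A is grammatical.

A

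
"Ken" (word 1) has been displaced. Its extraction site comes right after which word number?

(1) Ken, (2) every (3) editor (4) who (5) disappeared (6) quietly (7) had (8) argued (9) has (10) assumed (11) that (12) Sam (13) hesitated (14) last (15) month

The displaced element is "Ken" (word 1).
It is linked across 1 clause boundary (Ø).
It functions as the subject of "assumed", so the gap sits immediately after word 8 ("argued").
Base order: Every editor who disappeared quietly had argued that Ken has assumed that Sam hesitated last month.

8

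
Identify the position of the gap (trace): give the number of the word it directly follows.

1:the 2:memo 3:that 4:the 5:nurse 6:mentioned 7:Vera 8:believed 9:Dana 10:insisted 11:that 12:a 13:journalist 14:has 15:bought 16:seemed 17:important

The displaced element is "the memo" (word 2).
It is linked across 3 clause boundaries (Ø → Ø → that).
It functions as the direct object of "bought", so the gap sits immediately after word 15 ("bought").
Base order: The nurse mentioned Vera believed Dana insisted that a journalist has bought the memo.

15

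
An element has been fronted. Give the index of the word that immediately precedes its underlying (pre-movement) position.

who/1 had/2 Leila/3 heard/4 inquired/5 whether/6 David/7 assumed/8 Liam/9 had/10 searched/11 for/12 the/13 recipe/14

4

The displaced element is "who" (word 1).
It is linked across 1 clause boundary (Ø).
It functions as the subject of "inquired", so the gap sits immediately after word 4 ("heard").
Base order: Leila had heard that who inquired whether David assumed Liam had searched for the recipe.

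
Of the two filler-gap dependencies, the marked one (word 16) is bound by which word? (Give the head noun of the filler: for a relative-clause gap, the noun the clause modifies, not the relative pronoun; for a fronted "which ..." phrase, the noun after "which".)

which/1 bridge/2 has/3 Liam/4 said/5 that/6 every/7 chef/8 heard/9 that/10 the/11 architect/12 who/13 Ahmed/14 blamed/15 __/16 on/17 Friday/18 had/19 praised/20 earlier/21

12

The marked gap is inside the relative clause, the direct object of "blamed".
Its filler is the head noun "architect" (via "who"), at word 12.
(The other dependency links word 2 to a gap after word 20.)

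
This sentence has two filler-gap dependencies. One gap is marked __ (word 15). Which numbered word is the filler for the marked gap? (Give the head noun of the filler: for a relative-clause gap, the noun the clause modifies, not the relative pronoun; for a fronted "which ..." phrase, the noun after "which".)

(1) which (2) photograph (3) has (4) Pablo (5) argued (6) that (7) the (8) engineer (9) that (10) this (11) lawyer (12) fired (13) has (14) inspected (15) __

2

The marked gap is the direct object of "inspected".
Its filler is the fronted wh-phrase "which photograph", at word 2.
(The other dependency links word 8 to a gap after word 12.)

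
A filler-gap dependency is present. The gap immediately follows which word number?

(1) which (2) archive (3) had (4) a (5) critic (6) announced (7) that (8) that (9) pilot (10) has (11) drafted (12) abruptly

11

The displaced element is "which archive" (word 2).
It is linked across 1 clause boundary (that).
It functions as the direct object of "drafted", so the gap sits immediately after word 11 ("drafted").
Base order: A critic had announced that that pilot has drafted which archive abruptly.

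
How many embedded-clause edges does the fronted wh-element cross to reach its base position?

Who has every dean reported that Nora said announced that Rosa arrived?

"who" is extracted from the subject of "announced".
Boundaries crossed, outermost first: [that], [Ø] — 2 in total.

2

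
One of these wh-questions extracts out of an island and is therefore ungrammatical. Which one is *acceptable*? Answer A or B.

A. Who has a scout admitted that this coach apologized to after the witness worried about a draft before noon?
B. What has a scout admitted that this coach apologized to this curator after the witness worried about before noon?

A

In B, the wh-phrase is extracted from inside an adjunct island (introduced by "after"), which blocks movement.
In A, the extraction path crosses only that-complement boundaries, which are transparent.
So A is grammatical.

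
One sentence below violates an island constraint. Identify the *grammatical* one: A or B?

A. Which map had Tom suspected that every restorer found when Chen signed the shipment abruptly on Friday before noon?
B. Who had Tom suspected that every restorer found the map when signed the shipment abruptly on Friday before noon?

In B, the wh-phrase is extracted from inside an adjunct island (introduced by "when"), which blocks movement.
In A, the extraction path crosses only that-complement boundaries, which are transparent.
So A is grammatical.

A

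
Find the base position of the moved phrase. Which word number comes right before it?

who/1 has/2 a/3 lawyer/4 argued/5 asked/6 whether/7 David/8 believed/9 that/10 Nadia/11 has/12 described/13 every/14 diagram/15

The displaced element is "who" (word 1).
It is linked across 1 clause boundary (Ø).
It functions as the subject of "asked", so the gap sits immediately after word 5 ("argued").
Base order: A lawyer has argued that who asked whether David believed that Nadia has described every diagram.

5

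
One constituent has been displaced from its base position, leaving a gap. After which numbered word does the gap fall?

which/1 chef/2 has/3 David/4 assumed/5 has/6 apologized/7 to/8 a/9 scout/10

The displaced element is "which chef" (word 2).
It is linked across 1 clause boundary (Ø).
It functions as the subject of "apologized", so the gap sits immediately after word 5 ("assumed").
Base order: David has assumed that which chef has apologized to a scout.

5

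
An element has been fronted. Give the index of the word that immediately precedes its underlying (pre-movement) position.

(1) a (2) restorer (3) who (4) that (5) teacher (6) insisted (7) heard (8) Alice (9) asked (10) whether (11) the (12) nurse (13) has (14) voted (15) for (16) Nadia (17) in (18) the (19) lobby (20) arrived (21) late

The displaced element is "a restorer" (word 2).
It is linked across 1 clause boundary (Ø).
It functions as the subject of "heard", so the gap sits immediately after word 6 ("insisted").
Base order: That teacher insisted a restorer heard Alice asked whether the nurse has voted for Nadia in the lobby.

6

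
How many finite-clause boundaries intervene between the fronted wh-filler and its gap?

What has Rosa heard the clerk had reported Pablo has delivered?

2

"what" is extracted from the object of "delivered".
Boundaries crossed, outermost first: [Ø], [Ø] — 2 in total.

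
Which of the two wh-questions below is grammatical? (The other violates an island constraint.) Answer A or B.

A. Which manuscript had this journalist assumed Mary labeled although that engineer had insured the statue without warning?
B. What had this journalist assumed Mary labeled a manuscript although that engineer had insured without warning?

A

In B, the wh-phrase is extracted from inside an adjunct island (introduced by "although"), which blocks movement.
In A, the extraction path crosses only that-complement boundaries, which are transparent.
So A is grammatical.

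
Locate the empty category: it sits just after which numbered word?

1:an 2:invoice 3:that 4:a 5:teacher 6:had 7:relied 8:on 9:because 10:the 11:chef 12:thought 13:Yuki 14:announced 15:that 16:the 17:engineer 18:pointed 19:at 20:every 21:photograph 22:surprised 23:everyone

8

The displaced element is "an invoice" (word 2).
It functions as the object of the preposition "on" of "relied", so the gap sits immediately after word 8 ("on").
Base order: A teacher had relied on an invoice because the chef thought Yuki announced that the engineer pointed at every photograph.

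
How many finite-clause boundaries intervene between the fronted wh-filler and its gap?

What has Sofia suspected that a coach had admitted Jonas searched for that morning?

"what" is extracted from the PP object of "searched".
Boundaries crossed, outermost first: [that], [Ø] — 2 in total.

2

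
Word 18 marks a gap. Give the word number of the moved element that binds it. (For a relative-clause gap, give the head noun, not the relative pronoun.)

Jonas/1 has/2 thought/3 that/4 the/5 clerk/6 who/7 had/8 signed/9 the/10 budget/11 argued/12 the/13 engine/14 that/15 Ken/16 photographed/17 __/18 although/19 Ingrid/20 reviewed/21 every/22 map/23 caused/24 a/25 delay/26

The gap at 18 is the object of "photographed", inside a relative clause.
The relative pronoun is "that" (word 15); it is bound by the head noun immediately before it.
Its filler is the head noun "engine", at word 14.

14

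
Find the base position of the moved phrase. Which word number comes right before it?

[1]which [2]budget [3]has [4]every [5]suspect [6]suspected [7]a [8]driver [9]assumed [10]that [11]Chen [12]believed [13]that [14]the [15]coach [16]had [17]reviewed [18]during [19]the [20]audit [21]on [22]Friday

The displaced element is "which budget" (word 2).
It is linked across 3 clause boundaries (Ø → that → that).
It functions as the direct object of "reviewed", so the gap sits immediately after word 17 ("reviewed").
Base order: Every suspect has suspected a driver assumed that Chen believed that the coach had reviewed which budget during the audit on Friday.

17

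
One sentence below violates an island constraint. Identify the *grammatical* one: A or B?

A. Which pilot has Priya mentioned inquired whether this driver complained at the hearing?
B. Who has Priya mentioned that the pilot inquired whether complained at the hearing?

In B, the wh-phrase is extracted from inside a wh-island (introduced by "whether"), which blocks movement.
In A, the extraction path crosses only that-complement boundaries, which are transparent.
So A is grammatical.

A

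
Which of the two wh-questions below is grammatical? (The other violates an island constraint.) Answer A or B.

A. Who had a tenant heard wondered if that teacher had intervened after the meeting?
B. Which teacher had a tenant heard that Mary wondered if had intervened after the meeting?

In B, the wh-phrase is extracted from inside a wh-island (introduced by "if"), which blocks movement.
In A, the extraction path crosses only that-complement boundaries, which are transparent.
So A is grammatical.

A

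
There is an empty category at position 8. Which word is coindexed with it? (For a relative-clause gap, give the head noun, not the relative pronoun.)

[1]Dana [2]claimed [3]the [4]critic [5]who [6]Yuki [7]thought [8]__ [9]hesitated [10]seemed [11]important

4

The gap at 8 is the subject of "hesitated", inside a relative clause.
The relative pronoun is "who" (word 5); it is bound by the head noun immediately before it.
Its filler is the head noun "critic", at word 4.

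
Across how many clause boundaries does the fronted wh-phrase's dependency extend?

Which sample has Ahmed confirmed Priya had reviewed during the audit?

1

"which sample" is extracted from the object of "reviewed".
Boundaries crossed, outermost first: [Ø] — 1 in total.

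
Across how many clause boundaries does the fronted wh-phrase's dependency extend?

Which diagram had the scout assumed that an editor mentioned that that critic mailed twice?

2

"which diagram" is extracted from the object of "mailed".
Boundaries crossed, outermost first: [that], [that] — 2 in total.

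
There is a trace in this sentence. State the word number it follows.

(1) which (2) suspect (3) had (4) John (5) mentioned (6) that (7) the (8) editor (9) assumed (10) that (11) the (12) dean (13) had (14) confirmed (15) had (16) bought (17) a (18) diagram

14

The displaced element is "which suspect" (word 2).
It is linked across 3 clause boundaries (that → that → Ø).
It functions as the subject of "bought", so the gap sits immediately after word 14 ("confirmed").
Base order: John had mentioned that the editor assumed that the dean had confirmed which suspect had bought a diagram.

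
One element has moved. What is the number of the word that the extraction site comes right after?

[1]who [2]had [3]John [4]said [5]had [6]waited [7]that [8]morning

The displaced element is "who" (word 1).
It is linked across 1 clause boundary (Ø).
It functions as the subject of "waited", so the gap sits immediately after word 4 ("said").
Base order: John had said that who had waited that morning.

4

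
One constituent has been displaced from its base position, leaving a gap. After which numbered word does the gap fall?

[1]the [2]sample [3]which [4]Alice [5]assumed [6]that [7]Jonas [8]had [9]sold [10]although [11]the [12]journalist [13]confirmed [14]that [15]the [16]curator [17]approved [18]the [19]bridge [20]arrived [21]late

9

The displaced element is "the sample" (word 2).
It is linked across 1 clause boundary (that).
It functions as the direct object of "sold", so the gap sits immediately after word 9 ("sold").
Base order: Alice assumed that Jonas had sold the sample although the journalist confirmed that the curator approved the bridge.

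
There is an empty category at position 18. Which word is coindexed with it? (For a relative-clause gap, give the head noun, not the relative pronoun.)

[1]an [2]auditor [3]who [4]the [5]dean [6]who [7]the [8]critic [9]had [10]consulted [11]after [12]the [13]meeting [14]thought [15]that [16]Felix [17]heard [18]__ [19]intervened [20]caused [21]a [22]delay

The gap at 18 is the subject of "intervened", inside a relative clause.
The relative pronoun is "who" (word 3); it is bound by the head noun immediately before it.
Its filler is the head noun "auditor", at word 2.

2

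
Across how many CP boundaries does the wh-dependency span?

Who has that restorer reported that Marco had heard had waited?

2

"who" is extracted from the subject of "waited".
Boundaries crossed, outermost first: [that], [Ø] — 2 in total.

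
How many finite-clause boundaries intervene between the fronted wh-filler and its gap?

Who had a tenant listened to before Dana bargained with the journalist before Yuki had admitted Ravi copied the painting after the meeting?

0

"who" originates inside the matrix clause — no clause boundary is crossed.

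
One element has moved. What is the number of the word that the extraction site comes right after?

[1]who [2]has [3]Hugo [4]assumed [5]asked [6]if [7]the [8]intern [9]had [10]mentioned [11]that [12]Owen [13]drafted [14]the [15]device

The displaced element is "who" (word 1).
It is linked across 1 clause boundary (Ø).
It functions as the subject of "asked", so the gap sits immediately after word 4 ("assumed").
Base order: Hugo has assumed that who asked if the intern had mentioned that Owen drafted the device.

4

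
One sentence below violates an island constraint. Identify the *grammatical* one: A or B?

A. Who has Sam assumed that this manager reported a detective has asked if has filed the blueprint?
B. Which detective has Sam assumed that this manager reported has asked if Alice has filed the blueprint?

B

In A, the wh-phrase is extracted from inside a wh-island (introduced by "if"), which blocks movement.
In B, the extraction path crosses only that-complement boundaries, which are transparent.
So B is grammatical.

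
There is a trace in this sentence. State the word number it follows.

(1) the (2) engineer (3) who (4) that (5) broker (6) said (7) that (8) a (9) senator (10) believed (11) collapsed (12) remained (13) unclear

The displaced element is "the engineer" (word 2).
It is linked across 2 clause boundaries (that → Ø).
It functions as the subject of "collapsed", so the gap sits immediately after word 10 ("believed").
Base order: That broker said that a senator believed that the engineer collapsed.

10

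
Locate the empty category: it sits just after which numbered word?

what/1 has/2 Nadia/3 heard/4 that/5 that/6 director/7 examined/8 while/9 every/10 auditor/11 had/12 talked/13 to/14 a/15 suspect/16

8

The displaced element is "what" (word 1).
It is linked across 1 clause boundary (that).
It functions as the direct object of "examined", so the gap sits immediately after word 8 ("examined").
Base order: Nadia has heard that that director examined what while every auditor had talked to a suspect.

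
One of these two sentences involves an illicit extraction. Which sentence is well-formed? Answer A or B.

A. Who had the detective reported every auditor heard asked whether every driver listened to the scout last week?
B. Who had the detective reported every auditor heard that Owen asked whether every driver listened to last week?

A

In B, the wh-phrase is extracted from inside a wh-island (introduced by "whether"), which blocks movement.
In A, the extraction path crosses only that-complement boundaries, which are transparent.
So A is grammatical.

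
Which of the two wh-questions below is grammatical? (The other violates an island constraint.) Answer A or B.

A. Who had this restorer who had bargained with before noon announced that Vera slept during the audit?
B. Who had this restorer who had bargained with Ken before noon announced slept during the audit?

In A, the wh-phrase is extracted from inside a complex-NP island (relative clause) (introduced by "who"), which blocks movement.
In B, the extraction path crosses only that-complement boundaries, which are transparent.
So B is grammatical.

B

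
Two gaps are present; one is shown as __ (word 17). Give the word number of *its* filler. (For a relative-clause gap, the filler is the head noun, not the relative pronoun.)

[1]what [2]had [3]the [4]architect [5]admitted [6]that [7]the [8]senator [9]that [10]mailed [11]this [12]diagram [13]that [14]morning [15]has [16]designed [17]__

1

The marked gap is the direct object of "designed".
Its filler is the fronted wh-phrase "what", at word 1.
(The other dependency links word 8 to a gap after word 9.)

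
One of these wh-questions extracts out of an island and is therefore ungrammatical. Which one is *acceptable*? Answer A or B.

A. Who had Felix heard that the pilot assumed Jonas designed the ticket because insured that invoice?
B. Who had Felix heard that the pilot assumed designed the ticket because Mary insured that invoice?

B

In A, the wh-phrase is extracted from inside an adjunct island (introduced by "because"), which blocks movement.
In B, the extraction path crosses only that-complement boundaries, which are transparent.
So B is grammatical.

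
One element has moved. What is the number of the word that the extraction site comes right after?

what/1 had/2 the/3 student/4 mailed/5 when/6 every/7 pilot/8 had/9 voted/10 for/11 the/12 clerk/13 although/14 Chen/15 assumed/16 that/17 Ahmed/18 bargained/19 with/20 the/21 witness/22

The displaced element is "what" (word 1).
It functions as the direct object of "mailed", so the gap sits immediately after word 5 ("mailed").
Base order: The student had mailed what when every pilot had voted for the clerk although Chen assumed that Ahmed bargained with the witness.

5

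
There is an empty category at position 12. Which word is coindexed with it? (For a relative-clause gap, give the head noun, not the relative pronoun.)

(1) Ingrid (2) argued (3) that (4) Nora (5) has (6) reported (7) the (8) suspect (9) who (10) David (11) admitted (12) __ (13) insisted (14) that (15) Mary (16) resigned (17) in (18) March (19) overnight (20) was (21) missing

8

The gap at 12 is the subject of "insisted", inside a relative clause.
The relative pronoun is "who" (word 9); it is bound by the head noun immediately before it.
Its filler is the head noun "suspect", at word 8.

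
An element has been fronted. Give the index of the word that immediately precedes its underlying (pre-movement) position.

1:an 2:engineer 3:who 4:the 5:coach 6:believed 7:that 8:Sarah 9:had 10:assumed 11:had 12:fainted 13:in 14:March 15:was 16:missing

The displaced element is "an engineer" (word 2).
It is linked across 2 clause boundaries (that → Ø).
It functions as the subject of "fainted", so the gap sits immediately after word 10 ("assumed").
Base order: The coach believed that Sarah had assumed that an engineer had fainted in March.

10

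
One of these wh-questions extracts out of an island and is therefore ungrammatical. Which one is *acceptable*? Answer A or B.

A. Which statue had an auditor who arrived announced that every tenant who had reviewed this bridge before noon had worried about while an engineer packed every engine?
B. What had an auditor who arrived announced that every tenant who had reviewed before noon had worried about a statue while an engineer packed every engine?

In B, the wh-phrase is extracted from inside a complex-NP island (relative clause) (introduced by "who"), which blocks movement.
In A, the extraction path crosses only that-complement boundaries, which are transparent.
So A is grammatical.

A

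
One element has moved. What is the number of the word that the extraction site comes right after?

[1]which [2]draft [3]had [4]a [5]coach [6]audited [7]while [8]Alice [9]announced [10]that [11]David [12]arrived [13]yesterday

The displaced element is "which draft" (word 2).
It functions as the direct object of "audited", so the gap sits immediately after word 6 ("audited").
Base order: A coach had audited which draft while Alice announced that David arrived yesterday.

6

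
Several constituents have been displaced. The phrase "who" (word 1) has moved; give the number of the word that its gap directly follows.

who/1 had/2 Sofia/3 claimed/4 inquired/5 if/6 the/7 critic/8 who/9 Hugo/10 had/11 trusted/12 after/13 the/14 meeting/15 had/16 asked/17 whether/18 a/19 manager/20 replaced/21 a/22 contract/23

The displaced element is "who" (word 1).
It is linked across 1 clause boundary (Ø).
It functions as the subject of "inquired", so the gap sits immediately after word 4 ("claimed").
Base order: Sofia had claimed that who inquired if the critic who Hugo had trusted after the meeting had asked whether a manager replaced a contract.

4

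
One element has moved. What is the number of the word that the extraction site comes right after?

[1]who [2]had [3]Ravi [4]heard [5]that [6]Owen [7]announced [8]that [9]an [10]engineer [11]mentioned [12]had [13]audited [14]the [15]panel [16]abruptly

The displaced element is "who" (word 1).
It is linked across 3 clause boundaries (that → that → Ø).
It functions as the subject of "audited", so the gap sits immediately after word 11 ("mentioned").
Base order: Ravi had heard that Owen announced that an engineer mentioned that who had audited the panel abruptly.

11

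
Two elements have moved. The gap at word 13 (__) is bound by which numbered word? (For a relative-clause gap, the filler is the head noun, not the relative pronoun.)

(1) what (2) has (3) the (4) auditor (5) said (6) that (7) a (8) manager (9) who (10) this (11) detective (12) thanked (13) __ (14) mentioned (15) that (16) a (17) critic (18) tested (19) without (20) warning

8

The marked gap is inside the relative clause, the direct object of "thanked".
Its filler is the head noun "manager" (via "who"), at word 8.
(The other dependency links word 1 to a gap after word 18.)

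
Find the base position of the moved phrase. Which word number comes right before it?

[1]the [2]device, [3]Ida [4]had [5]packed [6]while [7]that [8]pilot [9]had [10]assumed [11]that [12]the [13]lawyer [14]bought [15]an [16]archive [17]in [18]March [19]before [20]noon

The displaced element is "the device" (word 2).
It functions as the direct object of "packed", so the gap sits immediately after word 5 ("packed").
Base order: Ida had packed the device while that pilot had assumed that the lawyer bought an archive in March before noon.

5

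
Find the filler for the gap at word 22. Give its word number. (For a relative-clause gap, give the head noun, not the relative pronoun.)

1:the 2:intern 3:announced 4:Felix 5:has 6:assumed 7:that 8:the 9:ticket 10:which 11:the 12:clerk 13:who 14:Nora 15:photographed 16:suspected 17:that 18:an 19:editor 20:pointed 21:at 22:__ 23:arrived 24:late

The gap at 22 is the prepositional object of "pointed", inside a relative clause.
The relative pronoun is "which" (word 10); it is bound by the head noun immediately before it.
Its filler is the head noun "ticket", at word 9.

9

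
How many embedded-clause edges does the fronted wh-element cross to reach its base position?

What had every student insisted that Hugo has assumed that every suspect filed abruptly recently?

"what" is extracted from the object of "filed".
Boundaries crossed, outermost first: [that], [that] — 2 in total.

2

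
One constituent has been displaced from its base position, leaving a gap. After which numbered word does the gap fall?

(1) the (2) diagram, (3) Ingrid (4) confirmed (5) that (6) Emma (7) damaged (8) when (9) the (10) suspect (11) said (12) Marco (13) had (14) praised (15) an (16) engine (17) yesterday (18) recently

7

The displaced element is "the diagram" (word 2).
It is linked across 1 clause boundary (that).
It functions as the direct object of "damaged", so the gap sits immediately after word 7 ("damaged").
Base order: Ingrid confirmed that Emma damaged the diagram when the suspect said Marco had praised an engine yesterday recently.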